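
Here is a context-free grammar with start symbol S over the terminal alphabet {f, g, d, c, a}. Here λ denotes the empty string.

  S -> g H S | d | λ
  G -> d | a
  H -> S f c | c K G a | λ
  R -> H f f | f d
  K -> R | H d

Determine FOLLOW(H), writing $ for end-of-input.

{$, d, f, g}

FIRST(S) = {λ, d, g}
FIRST(G) = {a, d}
FIRST(H) = {λ, c, d, f, g}  (via S f c)
FIRST(R) = {c, d, f, g}  (via H f f)
FIRST(K) = {c, d, f, g}  (via R, H d)
FOLLOW(S) includes $ since S is the start symbol.
FOLLOW(S): in S->g H S, the suffix after S is empty (adds nothing new); in H->S f c, S is followed by f c with FIRST {f}. Thus FOLLOW(S) = {$, f}.
FOLLOW(G): in H->c K G a, G is followed by a with FIRST {a}. Thus FOLLOW(G) = {a}.
FOLLOW(H): in S->g H S, H is followed by S with FIRST {λ, d, g}; in S->g H S, the suffix after H is nullable, so FOLLOW(H) ⊇ FOLLOW(S) = {$, f}; in R->H f f, H is followed by f f with FIRST {f}; in K->H d, H is followed by d with FIRST {d}. Thus FOLLOW(H) = {$, d, f, g}.
FOLLOW(K): in H->c K G a, K is followed by G a with FIRST {a, d}. Thus FOLLOW(K) = {a, d}.
FOLLOW(R): in K->R, the suffix after R is empty, so FOLLOW(R) ⊇ FOLLOW(K) = {a, d}. Thus FOLLOW(R) = {a, d}.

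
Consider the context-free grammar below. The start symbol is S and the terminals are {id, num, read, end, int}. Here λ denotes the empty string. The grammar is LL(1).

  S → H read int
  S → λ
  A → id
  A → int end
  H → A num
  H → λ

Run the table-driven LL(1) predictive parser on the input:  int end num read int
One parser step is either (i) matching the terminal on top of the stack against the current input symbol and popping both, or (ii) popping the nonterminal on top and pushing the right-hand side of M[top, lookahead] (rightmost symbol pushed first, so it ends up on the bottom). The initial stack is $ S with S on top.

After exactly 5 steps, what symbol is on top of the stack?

step 1: stack=$ S  input=int end num read int $  — expand S → H read int
step 2: stack=$ int read H  input=int end num read int $  — expand H → A num
step 3: stack=$ int read num A  input=int end num read int $  — expand A → int end
step 4: stack=$ int read num end int  input=int end num read int $  — match int
step 5: stack=$ int read num end  input=end num read int $  — match end
Stack after step 5: $ int read num (top = num).

num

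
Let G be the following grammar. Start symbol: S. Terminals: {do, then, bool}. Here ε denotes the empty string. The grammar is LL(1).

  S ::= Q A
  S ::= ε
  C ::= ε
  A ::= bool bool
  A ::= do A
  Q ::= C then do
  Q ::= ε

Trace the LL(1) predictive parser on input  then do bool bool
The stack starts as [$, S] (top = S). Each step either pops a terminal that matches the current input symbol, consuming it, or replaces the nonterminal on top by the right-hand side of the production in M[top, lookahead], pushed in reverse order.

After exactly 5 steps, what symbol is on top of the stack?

A

     Stack          Input                Action
  1  $ S            then do bool bool $  expand S ::= Q A
  2  $ A Q          then do bool bool $  expand Q ::= C then do
  3  $ A do then C  then do bool bool $  expand C ::= ε
  4  $ A do then    then do bool bool $  match then
  5  $ A do         do bool bool $       match do
Stack after step 5: $ A (top = A).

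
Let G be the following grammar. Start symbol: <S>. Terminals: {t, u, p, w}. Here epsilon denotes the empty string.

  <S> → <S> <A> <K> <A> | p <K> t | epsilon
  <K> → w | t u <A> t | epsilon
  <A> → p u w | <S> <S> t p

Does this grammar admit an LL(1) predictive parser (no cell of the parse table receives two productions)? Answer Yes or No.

No

FIRST(<S>) = {epsilon, p, t}
FIRST(<K>) = {epsilon, t, w}
FIRST(<A>) = {p, t}
FOLLOW(<S>) = {$, p, t}
FOLLOW(<K>) = {p, t}
FOLLOW(<A>) = {$, p, t, w}
Cell M[<A>, p] receives both <A> → p u w and <A> → <S> <S> t p — the grammar is not LL(1).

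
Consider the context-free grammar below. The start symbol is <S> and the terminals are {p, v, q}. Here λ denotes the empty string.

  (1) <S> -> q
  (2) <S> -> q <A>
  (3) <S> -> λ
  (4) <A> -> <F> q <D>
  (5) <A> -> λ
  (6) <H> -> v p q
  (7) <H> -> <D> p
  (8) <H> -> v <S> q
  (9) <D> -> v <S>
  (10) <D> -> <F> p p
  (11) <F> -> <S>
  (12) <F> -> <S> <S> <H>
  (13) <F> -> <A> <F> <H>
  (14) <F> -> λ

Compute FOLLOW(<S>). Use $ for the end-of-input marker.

FIRST(<S>) = {λ, q}
FIRST(<A>) = {λ, p, q, v}  (via <F> q <D>)
FIRST(<H>) = {p, q, v}  (via <D> p)
FIRST(<F>) = {λ, p, q, v}  (via <S>, <S> <S> <H>, <A> <F> <H>)
FIRST(<D>) = {p, q, v}  (via <F> p p)
FOLLOW(<S>) includes $ since <S> is the start symbol.
FOLLOW(<F>): in <A>-><F> q <D>, <F> is followed by q <D> with FIRST {q}; in <D>-><F> p p, <F> is followed by p p with FIRST {p}; in <F>-><A> <F> <H>, <F> is followed by <H> with FIRST {p, q, v}. Thus FOLLOW(<F>) = {p, q, v}.
FOLLOW(<H>): in <F>-><S> <S> <H>, the suffix after <H> is empty, so FOLLOW(<H>) ⊇ FOLLOW(<F>) = {p, q, v}; in <F>-><A> <F> <H>, the suffix after <H> is empty, so FOLLOW(<H>) ⊇ FOLLOW(<F>) = {p, q, v}. Thus FOLLOW(<H>) = {p, q, v}.
FOLLOW(<S>): in <H>->v <S> q, <S> is followed by q with FIRST {q}; in <D>->v <S>, the suffix after <S> is empty, so FOLLOW(<S>) ⊇ FOLLOW(<D>) = {$, p, q, v}; in <F>-><S>, the suffix after <S> is empty, so FOLLOW(<S>) ⊇ FOLLOW(<F>) = {p, q, v}; in <F>-><S> <S> <H> (occurrence 1), <S> is followed by <S> <H> with FIRST {p, q, v}; in <F>-><S> <S> <H> (occurrence 2), <S> is followed by <H> with FIRST {p, q, v}. Thus FOLLOW(<S>) = {$, p, q, v}.
FOLLOW(<A>): in <S>->q <A>, the suffix after <A> is empty, so FOLLOW(<A>) ⊇ FOLLOW(<S>) = {$, p, q, v}; in <F>-><A> <F> <H>, <A> is followed by <F> <H> with FIRST {p, q, v}. Thus FOLLOW(<A>) = {$, p, q, v}.
FOLLOW(<D>): in <A>-><F> q <D>, the suffix after <D> is empty, so FOLLOW(<D>) ⊇ FOLLOW(<A>) = {$, p, q, v}; in <H>-><D> p, <D> is followed by p with FIRST {p}. Thus FOLLOW(<D>) = {$, p, q, v}.

{$, p, q, v}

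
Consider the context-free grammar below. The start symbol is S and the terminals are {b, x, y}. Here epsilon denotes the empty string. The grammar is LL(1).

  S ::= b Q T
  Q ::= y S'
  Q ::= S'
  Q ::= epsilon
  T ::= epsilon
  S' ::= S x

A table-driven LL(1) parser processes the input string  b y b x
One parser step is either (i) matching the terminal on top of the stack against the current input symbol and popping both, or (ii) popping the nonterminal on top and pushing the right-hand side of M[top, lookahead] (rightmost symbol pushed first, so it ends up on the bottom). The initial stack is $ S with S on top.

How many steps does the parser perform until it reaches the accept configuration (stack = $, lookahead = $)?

      Stack        Input      Action
   1  $ S          b y b x $  expand S ::= b Q T
   2  $ T Q b      b y b x $  match b
   3  $ T Q        y b x $    expand Q ::= y S'
   4  $ T S' y     y b x $    match y
   5  $ T S'       b x $      expand S' ::= S x
   6  $ T x S      b x $      expand S ::= b Q T
   7  $ T x T Q b  b x $      match b
   8  $ T x T Q    x $        expand Q ::= epsilon
   9  $ T x T      x $        expand T ::= epsilon
  10  $ T x        x $        match x
  11  $ T          $          expand T ::= epsilon
Accept reached after 11 steps.

11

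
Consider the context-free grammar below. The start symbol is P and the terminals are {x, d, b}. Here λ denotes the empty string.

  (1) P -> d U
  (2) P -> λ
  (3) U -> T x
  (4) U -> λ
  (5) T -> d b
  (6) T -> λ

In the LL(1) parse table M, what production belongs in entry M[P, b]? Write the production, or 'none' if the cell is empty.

FIRST(P): from P->d U we get {d}; from P->λ we get {λ}. So FIRST(P) = {λ, d}.
FIRST(T): from T->d b we get {d}; from T->λ we get {λ}. So FIRST(T) = {λ, d}.
FIRST(U): from U->T x we get {d, x}; from U->λ we get {λ}. So FIRST(U) = {λ, d, x}.
FOLLOW(P) includes $ since P is the start symbol.
FOLLOW(P): P appears on no right-hand side. Thus FOLLOW(P) = {$}.
For P -> d U: FIRST(d U) = {d}, so it goes in M[P, t] for t ∈ {d}.
For P -> λ: FIRST(λ) = {λ}, so it goes in M[P, t] for t ∈ {}; since λ ∈ FIRST, also for every t ∈ FOLLOW(P) = {$}.
None of these place a production in M[P, b].

none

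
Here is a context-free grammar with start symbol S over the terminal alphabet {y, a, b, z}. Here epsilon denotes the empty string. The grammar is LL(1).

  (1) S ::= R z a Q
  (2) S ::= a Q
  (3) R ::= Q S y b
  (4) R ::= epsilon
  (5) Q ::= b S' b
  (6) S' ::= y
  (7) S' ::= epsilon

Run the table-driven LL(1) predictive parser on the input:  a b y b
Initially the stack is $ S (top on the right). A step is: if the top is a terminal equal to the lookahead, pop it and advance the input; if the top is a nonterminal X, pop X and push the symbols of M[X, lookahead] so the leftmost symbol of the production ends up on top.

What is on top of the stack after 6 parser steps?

step 1: stack=$ S  input=a b y b $  — expand S ::= a Q
step 2: stack=$ Q a  input=a b y b $  — match a
step 3: stack=$ Q  input=b y b $  — expand Q ::= b S' b
step 4: stack=$ b S' b  input=b y b $  — match b
step 5: stack=$ b S'  input=y b $  — expand S' ::= y
step 6: stack=$ b y  input=y b $  — match y
Stack after step 6: $ b (top = b).

b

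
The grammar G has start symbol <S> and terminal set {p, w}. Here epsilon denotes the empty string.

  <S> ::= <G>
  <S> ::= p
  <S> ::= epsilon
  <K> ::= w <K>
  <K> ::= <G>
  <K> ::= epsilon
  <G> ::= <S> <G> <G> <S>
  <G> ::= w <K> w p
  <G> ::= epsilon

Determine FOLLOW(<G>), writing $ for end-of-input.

FIRST(<S>): from <S>::=<G> we get {epsilon, p, w}; from <S>::=p we get {p}; from <S>::=epsilon we get {epsilon}. So FIRST(<S>) = {epsilon, p, w}.
FIRST(<G>): from <G>::=<S> <G> <G> <S> we get {epsilon, p, w}; from <G>::=w <K> w p we get {w}; from <G>::=epsilon we get {epsilon}. So FIRST(<G>) = {epsilon, p, w}.
FIRST(<K>): from <K>::=w <K> we get {w}; from <K>::=<G> we get {epsilon, p, w}; from <K>::=epsilon we get {epsilon}. So FIRST(<K>) = {epsilon, p, w}.
FOLLOW(<S>) includes $ since <S> is the start symbol.
FOLLOW(<K>): in <K>::=w <K>, the suffix after <K> is empty (adds nothing new); in <G>::=w <K> w p, <K> is followed by w p with FIRST {w}. Thus FOLLOW(<K>) = {w}.
FOLLOW(<S>): in <G>::=<S> <G> <G> <S> (occurrence 1), <S> is followed by <G> <G> <S> with FIRST {epsilon, p, w}; in <G>::=<S> <G> <G> <S> (occurrence 1), the suffix after <S> is nullable, so FOLLOW(<S>) ⊇ FOLLOW(<G>) = {$, p, w}; in <G>::=<S> <G> <G> <S> (occurrence 2), the suffix after <S> is empty, so FOLLOW(<S>) ⊇ FOLLOW(<G>) = {$, p, w}. Thus FOLLOW(<S>) = {$, p, w}.
FOLLOW(<G>): in <S>::=<G>, the suffix after <G> is empty, so FOLLOW(<G>) ⊇ FOLLOW(<S>) = {$, p, w}; in <K>::=<G>, the suffix after <G> is empty, so FOLLOW(<G>) ⊇ FOLLOW(<K>) = {w}; in <G>::=<S> <G> <G> <S> (occurrence 1), <G> is followed by <G> <S> with FIRST {epsilon, p, w}; in <G>::=<S> <G> <G> <S> (occurrence 1), the suffix after <G> is nullable (adds nothing new); in <G>::=<S> <G> <G> <S> (occurrence 2), <G> is followed by <S> with FIRST {epsilon, p, w}; in <G>::=<S> <G> <G> <S> (occurrence 2), the suffix after <G> is nullable (adds nothing new). Thus FOLLOW(<G>) = {$, p, w}.

{$, p, w}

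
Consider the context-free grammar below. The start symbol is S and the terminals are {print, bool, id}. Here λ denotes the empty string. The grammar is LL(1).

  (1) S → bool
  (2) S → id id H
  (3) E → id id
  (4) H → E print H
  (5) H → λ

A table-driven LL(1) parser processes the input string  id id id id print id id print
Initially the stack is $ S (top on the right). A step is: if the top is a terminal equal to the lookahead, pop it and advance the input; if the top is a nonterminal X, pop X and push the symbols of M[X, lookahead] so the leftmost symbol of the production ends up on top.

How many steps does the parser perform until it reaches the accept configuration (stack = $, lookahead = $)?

14

step 1: stack=$ S  input=id id id id print id id print $  — expand S → id id H
step 2: stack=$ H id id  input=id id id id print id id print $  — match id
step 3: stack=$ H id  input=id id id print id id print $  — match id
step 4: stack=$ H  input=id id print id id print $  — expand H → E print H
step 5: stack=$ H print E  input=id id print id id print $  — expand E → id id
step 6: stack=$ H print id id  input=id id print id id print $  — match id
step 7: stack=$ H print id  input=id print id id print $  — match id
step 8: stack=$ H print  input=print id id print $  — match print
step 9: stack=$ H  input=id id print $  — expand H → E print H
step 10: stack=$ H print E  input=id id print $  — expand E → id id
step 11: stack=$ H print id id  input=id id print $  — match id
step 12: stack=$ H print id  input=id print $  — match id
step 13: stack=$ H print  input=print $  — match print
step 14: stack=$ H  input=$  — expand H → λ
Accept reached after 14 steps.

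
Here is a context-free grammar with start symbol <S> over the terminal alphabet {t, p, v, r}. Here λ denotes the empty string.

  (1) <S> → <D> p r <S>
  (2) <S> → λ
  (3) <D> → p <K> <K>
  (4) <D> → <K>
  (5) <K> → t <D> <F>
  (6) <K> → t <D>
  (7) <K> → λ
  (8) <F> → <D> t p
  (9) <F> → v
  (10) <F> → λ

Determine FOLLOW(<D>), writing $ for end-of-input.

FIRST(<K>): from <K>→t <D> <F> we get {t}; from <K>→t <D> we get {t}; from <K>→λ we get {λ}. So FIRST(<K>) = {λ, t}.
FIRST(<D>): from <D>→p <K> <K> we get {p}; from <D>→<K> we get {λ, t}. So FIRST(<D>) = {λ, p, t}.
FIRST(<S>): from <S>→<D> p r <S> we get {p, t}; from <S>→λ we get {λ}. So FIRST(<S>) = {λ, p, t}.
FIRST(<F>): from <F>→<D> t p we get {p, t}; from <F>→v we get {v}; from <F>→λ we get {λ}. So FIRST(<F>) = {λ, p, t, v}.
FOLLOW(<S>) includes $ since <S> is the start symbol.
FOLLOW(<S>): in <S>→<D> p r <S>, the suffix after <S> is empty (adds nothing new). Thus FOLLOW(<S>) = {$}.
FOLLOW(<D>): in <S>→<D> p r <S>, <D> is followed by p r <S> with FIRST {p}; in <K>→t <D> <F>, <D> is followed by <F> with FIRST {λ, p, t, v}; in <K>→t <D> <F>, the suffix after <D> is nullable, so FOLLOW(<D>) ⊇ FOLLOW(<K>) = {p, t, v}; in <K>→t <D>, the suffix after <D> is empty, so FOLLOW(<D>) ⊇ FOLLOW(<K>) = {p, t, v}; in <F>→<D> t p, <D> is followed by t p with FIRST {t}. Thus FOLLOW(<D>) = {p, t, v}.
FOLLOW(<K>): in <D>→p <K> <K> (occurrence 1), <K> is followed by <K> with FIRST {λ, t}; in <D>→p <K> <K> (occurrence 1), the suffix after <K> is nullable, so FOLLOW(<K>) ⊇ FOLLOW(<D>) = {p, t, v}; in <D>→p <K> <K> (occurrence 2), the suffix after <K> is empty, so FOLLOW(<K>) ⊇ FOLLOW(<D>) = {p, t, v}; in <D>→<K>, the suffix after <K> is empty, so FOLLOW(<K>) ⊇ FOLLOW(<D>) = {p, t, v}. Thus FOLLOW(<K>) = {p, t, v}.
FOLLOW(<F>): in <K>→t <D> <F>, the suffix after <F> is empty, so FOLLOW(<F>) ⊇ FOLLOW(<K>) = {p, t, v}. Thus FOLLOW(<F>) = {p, t, v}.

{p, t, v}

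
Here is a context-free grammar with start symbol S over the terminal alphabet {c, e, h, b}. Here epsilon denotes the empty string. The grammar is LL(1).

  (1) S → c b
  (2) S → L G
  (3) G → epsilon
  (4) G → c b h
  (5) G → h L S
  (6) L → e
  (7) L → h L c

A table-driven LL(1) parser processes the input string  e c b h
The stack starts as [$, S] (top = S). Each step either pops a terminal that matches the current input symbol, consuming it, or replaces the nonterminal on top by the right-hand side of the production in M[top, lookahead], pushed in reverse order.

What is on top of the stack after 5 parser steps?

b

     Stack    Input      Action
  1  $ S      e c b h $  expand S → L G
  2  $ G L    e c b h $  expand L → e
  3  $ G e    e c b h $  match e
  4  $ G      c b h $    expand G → c b h
  5  $ h b c  c b h $    match c
Stack after step 5: $ h b (top = b).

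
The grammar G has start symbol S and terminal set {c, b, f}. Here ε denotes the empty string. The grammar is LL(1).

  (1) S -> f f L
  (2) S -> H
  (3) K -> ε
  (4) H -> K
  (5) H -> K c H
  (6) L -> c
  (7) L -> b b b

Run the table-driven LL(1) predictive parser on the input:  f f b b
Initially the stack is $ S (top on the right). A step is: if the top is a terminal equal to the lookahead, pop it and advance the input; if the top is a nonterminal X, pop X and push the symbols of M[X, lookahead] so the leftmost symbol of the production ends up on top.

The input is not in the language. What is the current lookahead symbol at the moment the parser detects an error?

$

     Stack    Input      Action
  1  $ S      f f b b $  expand S -> f f L
  2  $ L f f  f f b b $  match f
  3  $ L f    f b b $    match f
  4  $ L      b b $      expand L -> b b b
  5  $ b b b  b b $      match b
  6  $ b b    b $        match b
  7  $ b      $          error: top is terminal b but lookahead is $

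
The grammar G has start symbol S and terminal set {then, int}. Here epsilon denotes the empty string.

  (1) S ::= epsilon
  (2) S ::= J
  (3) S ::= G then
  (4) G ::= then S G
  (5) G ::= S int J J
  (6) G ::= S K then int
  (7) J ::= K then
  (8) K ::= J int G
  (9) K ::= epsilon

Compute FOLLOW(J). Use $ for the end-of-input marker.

{$, int, then}

FIRST(S) = {epsilon, int, then}  (via J, G then)
FIRST(G) = {int, then}  (via S int J J, S K then int)
FIRST(J) = {then}  (via K then)
FIRST(K) = {epsilon, then}  (via J int G)
FOLLOW(S) includes $ since S is the start symbol.
FOLLOW(S): in G::=then S G, S is followed by G with FIRST {int, then}; in G::=S int J J, S is followed by int J J with FIRST {int}; in G::=S K then int, S is followed by K then int with FIRST {then}. Thus FOLLOW(S) = {$, int, then}.
FOLLOW(K): in G::=S K then int, K is followed by then int with FIRST {then}; in J::=K then, K is followed by then with FIRST {then}. Thus FOLLOW(K) = {then}.
FOLLOW(G): in S::=G then, G is followed by then with FIRST {then}; in G::=then S G, the suffix after G is empty (adds nothing new); in K::=J int G, the suffix after G is empty, so FOLLOW(G) ⊇ FOLLOW(K) = {then}. Thus FOLLOW(G) = {then}.
FOLLOW(J): in S::=J, the suffix after J is empty, so FOLLOW(J) ⊇ FOLLOW(S) = {$, int, then}; in G::=S int J J (occurrence 1), J is followed by J with FIRST {then}; in G::=S int J J (occurrence 2), the suffix after J is empty, so FOLLOW(J) ⊇ FOLLOW(G) = {then}; in K::=J int G, J is followed by int G with FIRST {int}. Thus FOLLOW(J) = {$, int, then}.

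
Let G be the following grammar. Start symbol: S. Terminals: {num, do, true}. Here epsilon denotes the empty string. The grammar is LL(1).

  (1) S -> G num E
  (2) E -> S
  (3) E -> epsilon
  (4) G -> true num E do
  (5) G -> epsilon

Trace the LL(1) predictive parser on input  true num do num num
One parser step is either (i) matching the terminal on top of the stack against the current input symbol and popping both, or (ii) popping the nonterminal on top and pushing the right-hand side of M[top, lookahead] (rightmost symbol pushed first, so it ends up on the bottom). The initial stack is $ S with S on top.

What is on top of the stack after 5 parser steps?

     Stack                  Input                  Action
  1  $ S                    true num do num num $  expand S -> G num E
  2  $ E num G              true num do num num $  expand G -> true num E do
  3  $ E num do E num true  true num do num num $  match true
  4  $ E num do E num       num do num num $       match num
  5  $ E num do E           do num num $           expand E -> epsilon
Stack after step 5: $ E num do (top = do).

do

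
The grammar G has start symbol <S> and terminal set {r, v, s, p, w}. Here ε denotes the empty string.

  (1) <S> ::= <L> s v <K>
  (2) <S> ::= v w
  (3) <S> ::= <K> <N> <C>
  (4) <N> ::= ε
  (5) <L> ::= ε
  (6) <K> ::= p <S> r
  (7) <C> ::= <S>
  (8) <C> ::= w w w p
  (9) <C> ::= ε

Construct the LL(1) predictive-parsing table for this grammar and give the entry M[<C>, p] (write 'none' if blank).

<C> ::= <S>

FIRST(<N>): from <N>::=ε we get {ε}. So FIRST(<N>) = {ε}.
FIRST(<L>): from <L>::=ε we get {ε}. So FIRST(<L>) = {ε}.
FIRST(<K>): from <K>::=p <S> r we get {p}. So FIRST(<K>) = {p}.
FIRST(<S>): from <S>::=<L> s v <K> we get {s}; from <S>::=v w we get {v}; from <S>::=<K> <N> <C> we get {p}. So FIRST(<S>) = {p, s, v}.
FIRST(<C>): from <C>::=<S> we get {p, s, v}; from <C>::=w w w p we get {w}; from <C>::=ε we get {ε}. So FIRST(<C>) = {ε, p, s, v, w}.
FOLLOW(<S>) includes $ since <S> is the start symbol.
FOLLOW(<S>): in <K>::=p <S> r, <S> is followed by r with FIRST {r}; in <C>::=<S>, the suffix after <S> is empty, so FOLLOW(<S>) ⊇ FOLLOW(<C>) = {$, r}. Thus FOLLOW(<S>) = {$, r}.
FOLLOW(<C>): in <S>::=<K> <N> <C>, the suffix after <C> is empty, so FOLLOW(<C>) ⊇ FOLLOW(<S>) = {$, r}. Thus FOLLOW(<C>) = {$, r}.
For <C> ::= <S>: FIRST(<S>) = {p, s, v}, so it goes in M[<C>, t] for t ∈ {p, s, v}.
For <C> ::= w w w p: FIRST(w w w p) = {w}, so it goes in M[<C>, t] for t ∈ {w}.
For <C> ::= ε: FIRST(ε) = {ε}, so it goes in M[<C>, t] for t ∈ {}; since ε ∈ FIRST, also for every t ∈ FOLLOW(<C>) = {$, r}.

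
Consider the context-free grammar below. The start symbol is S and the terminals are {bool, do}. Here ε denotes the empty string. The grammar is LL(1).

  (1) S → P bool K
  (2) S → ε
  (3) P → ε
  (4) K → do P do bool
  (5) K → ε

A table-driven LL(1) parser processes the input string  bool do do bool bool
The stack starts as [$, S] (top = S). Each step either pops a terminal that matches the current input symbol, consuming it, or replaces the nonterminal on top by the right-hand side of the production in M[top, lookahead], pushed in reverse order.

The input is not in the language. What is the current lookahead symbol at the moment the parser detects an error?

step 1: stack=$ S  input=bool do do bool bool $  — expand S → P bool K
step 2: stack=$ K bool P  input=bool do do bool bool $  — expand P → ε
step 3: stack=$ K bool  input=bool do do bool bool $  — match bool
step 4: stack=$ K  input=do do bool bool $  — expand K → do P do bool
step 5: stack=$ bool do P do  input=do do bool bool $  — match do
step 6: stack=$ bool do P  input=do bool bool $  — expand P → ε
step 7: stack=$ bool do  input=do bool bool $  — match do
step 8: stack=$ bool  input=bool bool $  — match bool
step 9: stack=$  input=bool $  — error: stack empty but input remains

bool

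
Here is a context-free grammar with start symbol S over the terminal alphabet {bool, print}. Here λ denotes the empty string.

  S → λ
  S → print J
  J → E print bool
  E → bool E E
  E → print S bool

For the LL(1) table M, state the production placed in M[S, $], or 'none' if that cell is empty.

FIRST(S) = {λ, print}
FIRST(E) = {bool, print}
FIRST(J) = {bool, print}  (via E print bool)
FOLLOW(S) includes $ since S is the start symbol.
FOLLOW(S): in E→print S bool, S is followed by bool with FIRST {bool}. Thus FOLLOW(S) = {$, bool}.
For S → λ: FIRST(λ) = {λ}, so it goes in M[S, t] for t ∈ {}; since λ ∈ FIRST, also for every t ∈ FOLLOW(S) = {$, bool}.
For S → print J: FIRST(print J) = {print}, so it goes in M[S, t] for t ∈ {print}.

S → λ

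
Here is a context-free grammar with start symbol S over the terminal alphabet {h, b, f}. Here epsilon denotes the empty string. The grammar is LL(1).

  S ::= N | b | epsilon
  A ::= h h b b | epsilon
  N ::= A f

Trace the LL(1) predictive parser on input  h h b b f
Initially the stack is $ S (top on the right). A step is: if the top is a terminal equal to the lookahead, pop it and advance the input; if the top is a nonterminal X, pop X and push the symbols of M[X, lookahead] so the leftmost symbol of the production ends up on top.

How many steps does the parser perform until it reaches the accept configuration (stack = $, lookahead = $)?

     Stack        Input        Action
  1  $ S          h h b b f $  expand S ::= N
  2  $ N          h h b b f $  expand N ::= A f
  3  $ f A        h h b b f $  expand A ::= h h b b
  4  $ f b b h h  h h b b f $  match h
  5  $ f b b h    h b b f $    match h
  6  $ f b b      b b f $      match b
  7  $ f b        b f $        match b
  8  $ f          f $          match f
Accept reached after 8 steps.

8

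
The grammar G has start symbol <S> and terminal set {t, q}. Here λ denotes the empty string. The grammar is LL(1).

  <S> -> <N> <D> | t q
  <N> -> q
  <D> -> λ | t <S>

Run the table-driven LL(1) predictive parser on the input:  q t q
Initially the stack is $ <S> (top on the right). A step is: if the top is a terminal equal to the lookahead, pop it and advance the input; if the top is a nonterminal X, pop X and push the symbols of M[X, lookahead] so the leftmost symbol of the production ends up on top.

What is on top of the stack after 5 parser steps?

<S>

step 1: stack=$ <S>  input=q t q $  — expand <S> -> <N> <D>
step 2: stack=$ <D> <N>  input=q t q $  — expand <N> -> q
step 3: stack=$ <D> q  input=q t q $  — match q
step 4: stack=$ <D>  input=t q $  — expand <D> -> t <S>
step 5: stack=$ <S> t  input=t q $  — match t
Stack after step 5: $ <S> (top = <S>).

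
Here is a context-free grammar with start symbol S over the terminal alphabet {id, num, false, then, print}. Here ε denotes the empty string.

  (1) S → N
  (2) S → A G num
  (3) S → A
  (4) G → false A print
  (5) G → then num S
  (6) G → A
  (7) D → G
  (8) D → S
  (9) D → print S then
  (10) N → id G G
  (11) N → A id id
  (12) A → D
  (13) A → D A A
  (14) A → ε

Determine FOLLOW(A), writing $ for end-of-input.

FIRST(S): from S→N we get {false, id, num, print, then}; from S→A G num we get {false, id, num, print, then}; from S→A we get {ε, false, id, num, print, then}. So FIRST(S) = {ε, false, id, num, print, then}.
FIRST(G): from G→false A print we get {false}; from G→then num S we get {then}; from G→A we get {ε, false, id, num, print, then}. So FIRST(G) = {ε, false, id, num, print, then}.
FIRST(D): from D→G we get {ε, false, id, num, print, then}; from D→S we get {ε, false, id, num, print, then}; from D→print S then we get {print}. So FIRST(D) = {ε, false, id, num, print, then}.
FIRST(A): from A→D we get {ε, false, id, num, print, then}; from A→D A A we get {ε, false, id, num, print, then}; from A→ε we get {ε}. So FIRST(A) = {ε, false, id, num, print, then}.
FIRST(N): from N→id G G we get {id}; from N→A id id we get {false, id, num, print, then}. So FIRST(N) = {false, id, num, print, then}.
FOLLOW(S) includes $ since S is the start symbol.
FOLLOW(S): in G→then num S, the suffix after S is empty, so FOLLOW(S) ⊇ FOLLOW(G) = {$, false, id, num, print, then}; in D→S, the suffix after S is empty, so FOLLOW(S) ⊇ FOLLOW(D) = {$, false, id, num, print, then}; in D→print S then, S is followed by then with FIRST {then}. Thus FOLLOW(S) = {$, false, id, num, print, then}.
FOLLOW(N): in S→N, the suffix after N is empty, so FOLLOW(N) ⊇ FOLLOW(S) = {$, false, id, num, print, then}. Thus FOLLOW(N) = {$, false, id, num, print, then}.
FOLLOW(G): in S→A G num, G is followed by num with FIRST {num}; in D→G, the suffix after G is empty, so FOLLOW(G) ⊇ FOLLOW(D) = {$, false, id, num, print, then}; in N→id G G (occurrence 1), G is followed by G with FIRST {ε, false, id, num, print, then}; in N→id G G (occurrence 1), the suffix after G is nullable, so FOLLOW(G) ⊇ FOLLOW(N) = {$, false, id, num, print, then}; in N→id G G (occurrence 2), the suffix after G is empty, so FOLLOW(G) ⊇ FOLLOW(N) = {$, false, id, num, print, then}. Thus FOLLOW(G) = {$, false, id, num, print, then}.
FOLLOW(A): in S→A G num, A is followed by G num with FIRST {false, id, num, print, then}; in S→A, the suffix after A is empty, so FOLLOW(A) ⊇ FOLLOW(S) = {$, false, id, num, print, then}; in G→false A print, A is followed by print with FIRST {print}; in G→A, the suffix after A is empty, so FOLLOW(A) ⊇ FOLLOW(G) = {$, false, id, num, print, then}; in N→A id id, A is followed by id id with FIRST {id}; in A→D A A (occurrence 1), A is followed by A with FIRST {ε, false, id, num, print, then}; in A→D A A (occurrence 1), the suffix after A is nullable (adds nothing new); in A→D A A (occurrence 2), the suffix after A is empty (adds nothing new). Thus FOLLOW(A) = {$, false, id, num, print, then}.
FOLLOW(D): in A→D, the suffix after D is empty, so FOLLOW(D) ⊇ FOLLOW(A) = {$, false, id, num, print, then}; in A→D A A, D is followed by A A with FIRST {ε, false, id, num, print, then}; in A→D A A, the suffix after D is nullable, so FOLLOW(D) ⊇ FOLLOW(A) = {$, false, id, num, print, then}. Thus FOLLOW(D) = {$, false, id, num, print, then}.

{$, false, id, num, print, then}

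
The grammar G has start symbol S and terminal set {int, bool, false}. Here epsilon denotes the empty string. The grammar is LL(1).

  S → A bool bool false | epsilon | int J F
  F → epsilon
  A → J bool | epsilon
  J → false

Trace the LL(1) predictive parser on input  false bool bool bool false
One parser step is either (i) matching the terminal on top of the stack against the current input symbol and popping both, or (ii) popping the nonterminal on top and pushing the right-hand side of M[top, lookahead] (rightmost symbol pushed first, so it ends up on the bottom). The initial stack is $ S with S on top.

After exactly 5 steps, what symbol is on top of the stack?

bool

step 1: stack=$ S  input=false bool bool bool false $  — expand S → A bool bool false
step 2: stack=$ false bool bool A  input=false bool bool bool false $  — expand A → J bool
step 3: stack=$ false bool bool bool J  input=false bool bool bool false $  — expand J → false
step 4: stack=$ false bool bool bool false  input=false bool bool bool false $  — match false
step 5: stack=$ false bool bool bool  input=bool bool bool false $  — match bool
Stack after step 5: $ false bool bool (top = bool).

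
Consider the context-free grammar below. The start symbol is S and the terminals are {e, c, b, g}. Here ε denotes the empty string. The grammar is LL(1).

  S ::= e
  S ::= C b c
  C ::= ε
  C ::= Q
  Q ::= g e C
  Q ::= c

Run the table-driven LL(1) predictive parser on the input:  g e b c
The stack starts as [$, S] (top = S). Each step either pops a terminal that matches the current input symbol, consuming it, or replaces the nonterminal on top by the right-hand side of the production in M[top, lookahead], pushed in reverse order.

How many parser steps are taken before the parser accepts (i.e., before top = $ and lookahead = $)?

8

step 1: stack=$ S  input=g e b c $  — expand S ::= C b c
step 2: stack=$ c b C  input=g e b c $  — expand C ::= Q
step 3: stack=$ c b Q  input=g e b c $  — expand Q ::= g e C
step 4: stack=$ c b C e g  input=g e b c $  — match g
step 5: stack=$ c b C e  input=e b c $  — match e
step 6: stack=$ c b C  input=b c $  — expand C ::= ε
step 7: stack=$ c b  input=b c $  — match b
step 8: stack=$ c  input=c $  — match c
Accept reached after 8 steps.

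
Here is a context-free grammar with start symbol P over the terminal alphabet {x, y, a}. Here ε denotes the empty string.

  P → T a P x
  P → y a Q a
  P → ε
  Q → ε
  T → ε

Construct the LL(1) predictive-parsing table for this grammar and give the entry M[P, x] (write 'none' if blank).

FIRST(Q) = {ε}
FIRST(T) = {ε}
FIRST(P) = {ε, a, y}  (via T a P x)
FOLLOW(P) includes $ since P is the start symbol.
FOLLOW(P): in P→T a P x, P is followed by x with FIRST {x}. Thus FOLLOW(P) = {$, x}.
For P → T a P x: FIRST(T a P x) = {a}, so it goes in M[P, t] for t ∈ {a}.
For P → y a Q a: FIRST(y a Q a) = {y}, so it goes in M[P, t] for t ∈ {y}.
For P → ε: FIRST(ε) = {ε}, so it goes in M[P, t] for t ∈ {}; since ε ∈ FIRST, also for every t ∈ FOLLOW(P) = {$, x}.

P → ε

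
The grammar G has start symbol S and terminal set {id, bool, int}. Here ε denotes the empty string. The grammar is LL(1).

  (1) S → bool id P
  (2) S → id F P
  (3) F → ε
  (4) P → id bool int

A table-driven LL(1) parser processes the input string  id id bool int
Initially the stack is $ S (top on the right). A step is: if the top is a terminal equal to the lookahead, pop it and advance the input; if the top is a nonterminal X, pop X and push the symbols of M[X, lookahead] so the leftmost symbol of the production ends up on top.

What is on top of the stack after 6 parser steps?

step 1: stack=$ S  input=id id bool int $  — expand S → id F P
step 2: stack=$ P F id  input=id id bool int $  — match id
step 3: stack=$ P F  input=id bool int $  — expand F → ε
step 4: stack=$ P  input=id bool int $  — expand P → id bool int
step 5: stack=$ int bool id  input=id bool int $  — match id
step 6: stack=$ int bool  input=bool int $  — match bool
Stack after step 6: $ int (top = int).

int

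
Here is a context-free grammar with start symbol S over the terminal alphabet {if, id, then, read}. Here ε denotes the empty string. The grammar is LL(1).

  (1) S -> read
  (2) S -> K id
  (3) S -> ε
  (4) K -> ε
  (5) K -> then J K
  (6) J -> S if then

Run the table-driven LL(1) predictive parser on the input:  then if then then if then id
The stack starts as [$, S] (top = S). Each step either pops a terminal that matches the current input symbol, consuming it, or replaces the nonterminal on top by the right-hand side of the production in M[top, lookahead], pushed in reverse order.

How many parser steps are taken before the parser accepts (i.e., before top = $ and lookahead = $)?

step 1: stack=$ S  input=then if then then if then id $  — expand S -> K id
step 2: stack=$ id K  input=then if then then if then id $  — expand K -> then J K
step 3: stack=$ id K J then  input=then if then then if then id $  — match then
step 4: stack=$ id K J  input=if then then if then id $  — expand J -> S if then
step 5: stack=$ id K then if S  input=if then then if then id $  — expand S -> ε
step 6: stack=$ id K then if  input=if then then if then id $  — match if
step 7: stack=$ id K then  input=then then if then id $  — match then
step 8: stack=$ id K  input=then if then id $  — expand K -> then J K
step 9: stack=$ id K J then  input=then if then id $  — match then
step 10: stack=$ id K J  input=if then id $  — expand J -> S if then
step 11: stack=$ id K then if S  input=if then id $  — expand S -> ε
step 12: stack=$ id K then if  input=if then id $  — match if
step 13: stack=$ id K then  input=then id $  — match then
step 14: stack=$ id K  input=id $  — expand K -> ε
step 15: stack=$ id  input=id $  — match id
Accept reached after 15 steps.

15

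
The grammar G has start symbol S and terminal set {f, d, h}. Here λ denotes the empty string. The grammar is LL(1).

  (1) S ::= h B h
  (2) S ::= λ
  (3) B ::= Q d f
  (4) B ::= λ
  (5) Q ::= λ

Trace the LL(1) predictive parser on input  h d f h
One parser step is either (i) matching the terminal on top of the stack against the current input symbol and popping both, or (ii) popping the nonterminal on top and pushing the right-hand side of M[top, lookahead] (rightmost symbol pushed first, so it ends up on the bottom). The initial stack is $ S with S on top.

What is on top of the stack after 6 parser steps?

h

     Stack      Input      Action
  1  $ S        h d f h $  expand S ::= h B h
  2  $ h B h    h d f h $  match h
  3  $ h B      d f h $    expand B ::= Q d f
  4  $ h f d Q  d f h $    expand Q ::= λ
  5  $ h f d    d f h $    match d
  6  $ h f      f h $      match f
Stack after step 6: $ h (top = h).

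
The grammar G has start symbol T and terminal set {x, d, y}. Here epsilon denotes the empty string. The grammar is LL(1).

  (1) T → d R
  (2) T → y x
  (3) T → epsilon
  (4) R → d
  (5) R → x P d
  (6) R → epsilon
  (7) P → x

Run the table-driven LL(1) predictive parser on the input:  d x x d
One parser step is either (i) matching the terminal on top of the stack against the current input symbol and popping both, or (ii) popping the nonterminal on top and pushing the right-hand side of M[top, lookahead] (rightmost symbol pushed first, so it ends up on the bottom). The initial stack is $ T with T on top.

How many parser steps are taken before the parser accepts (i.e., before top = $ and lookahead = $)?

7

step 1: stack=$ T  input=d x x d $  — expand T → d R
step 2: stack=$ R d  input=d x x d $  — match d
step 3: stack=$ R  input=x x d $  — expand R → x P d
step 4: stack=$ d P x  input=x x d $  — match x
step 5: stack=$ d P  input=x d $  — expand P → x
step 6: stack=$ d x  input=x d $  — match x
step 7: stack=$ d  input=d $  — match d
Accept reached after 7 steps.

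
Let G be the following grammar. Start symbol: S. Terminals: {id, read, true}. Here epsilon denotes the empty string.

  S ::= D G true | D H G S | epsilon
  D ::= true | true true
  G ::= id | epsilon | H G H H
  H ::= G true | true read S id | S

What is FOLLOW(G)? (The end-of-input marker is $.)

{$, id, true}

FIRST(D) = {true}
FIRST(S) = {epsilon, true}  (via D G true, D H G S)
FIRST(G) = {epsilon, id, true}  (via H G H H)
FIRST(H) = {epsilon, id, true}  (via G true, S)
FOLLOW(S) includes $ since S is the start symbol.
FOLLOW(S): in S::=D H G S, the suffix after S is empty (adds nothing new); in H::=true read S id, S is followed by id with FIRST {id}; in H::=S, the suffix after S is empty, so FOLLOW(S) ⊇ FOLLOW(H) = {$, id, true}. Thus FOLLOW(S) = {$, id, true}.
FOLLOW(D): in S::=D G true, D is followed by G true with FIRST {id, true}; in S::=D H G S, D is followed by H G S with FIRST {epsilon, id, true}; in S::=D H G S, the suffix after D is nullable, so FOLLOW(D) ⊇ FOLLOW(S) = {$, id, true}. Thus FOLLOW(D) = {$, id, true}.
FOLLOW(G): in S::=D G true, G is followed by true with FIRST {true}; in S::=D H G S, G is followed by S with FIRST {epsilon, true}; in S::=D H G S, the suffix after G is nullable, so FOLLOW(G) ⊇ FOLLOW(S) = {$, id, true}; in G::=H G H H, G is followed by H H with FIRST {epsilon, id, true}; in G::=H G H H, the suffix after G is nullable (adds nothing new); in H::=G true, G is followed by true with FIRST {true}. Thus FOLLOW(G) = {$, id, true}.
FOLLOW(H): in S::=D H G S, H is followed by G S with FIRST {epsilon, id, true}; in S::=D H G S, the suffix after H is nullable, so FOLLOW(H) ⊇ FOLLOW(S) = {$, id, true}; in G::=H G H H (occurrence 1), H is followed by G H H with FIRST {epsilon, id, true}; in G::=H G H H (occurrence 1), the suffix after H is nullable, so FOLLOW(H) ⊇ FOLLOW(G) = {$, id, true}; in G::=H G H H (occurrence 2), H is followed by H with FIRST {epsilon, id, true}; in G::=H G H H (occurrence 2), the suffix after H is nullable, so FOLLOW(H) ⊇ FOLLOW(G) = {$, id, true}; in G::=H G H H (occurrence 3), the suffix after H is empty, so FOLLOW(H) ⊇ FOLLOW(G) = {$, id, true}. Thus FOLLOW(H) = {$, id, true}.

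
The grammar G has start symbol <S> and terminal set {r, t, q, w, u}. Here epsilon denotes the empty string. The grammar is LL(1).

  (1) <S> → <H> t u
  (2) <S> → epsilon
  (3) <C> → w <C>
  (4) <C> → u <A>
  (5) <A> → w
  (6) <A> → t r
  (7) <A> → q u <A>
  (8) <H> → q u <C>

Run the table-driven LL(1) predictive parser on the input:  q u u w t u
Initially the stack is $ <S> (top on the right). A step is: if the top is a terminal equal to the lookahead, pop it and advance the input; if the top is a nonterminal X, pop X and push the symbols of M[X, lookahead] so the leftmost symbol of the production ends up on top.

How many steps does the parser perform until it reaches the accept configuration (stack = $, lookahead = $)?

10

      Stack          Input          Action
   1  $ <S>          q u u w t u $  expand <S> → <H> t u
   2  $ u t <H>      q u u w t u $  expand <H> → q u <C>
   3  $ u t <C> u q  q u u w t u $  match q
   4  $ u t <C> u    u u w t u $    match u
   5  $ u t <C>      u w t u $      expand <C> → u <A>
   6  $ u t <A> u    u w t u $      match u
   7  $ u t <A>      w t u $        expand <A> → w
   8  $ u t w        w t u $        match w
   9  $ u t          t u $          match t
  10  $ u            u $            match u
Accept reached after 10 steps.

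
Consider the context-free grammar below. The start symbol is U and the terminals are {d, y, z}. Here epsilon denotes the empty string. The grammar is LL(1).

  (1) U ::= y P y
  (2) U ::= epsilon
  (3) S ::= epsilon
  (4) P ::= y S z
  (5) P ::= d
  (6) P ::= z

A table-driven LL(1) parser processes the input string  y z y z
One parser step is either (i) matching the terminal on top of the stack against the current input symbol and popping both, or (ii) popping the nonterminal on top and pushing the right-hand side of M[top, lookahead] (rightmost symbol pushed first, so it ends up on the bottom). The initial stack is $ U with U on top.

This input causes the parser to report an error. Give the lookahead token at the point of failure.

z

step 1: stack=$ U  input=y z y z $  — expand U ::= y P y
step 2: stack=$ y P y  input=y z y z $  — match y
step 3: stack=$ y P  input=z y z $  — expand P ::= z
step 4: stack=$ y z  input=z y z $  — match z
step 5: stack=$ y  input=y z $  — match y
step 6: stack=$  input=z $  — error: stack empty but input remains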